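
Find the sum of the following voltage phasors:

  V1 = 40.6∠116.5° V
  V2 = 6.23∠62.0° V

Step 1 — Convert each phasor to rectangular form:
  V1 = 40.6·(cos(116.5°) + j·sin(116.5°)) = -18.12 + j36.33 V
  V2 = 6.23·(cos(62.0°) + j·sin(62.0°)) = 2.925 + j5.501 V
Step 2 — Sum components: V_total = -15.19 + j41.84 V.
Step 3 — Convert to polar: |V_total| = 44.51 V, ∠V_total = 110.0°.

V_total = 44.51∠110.0° V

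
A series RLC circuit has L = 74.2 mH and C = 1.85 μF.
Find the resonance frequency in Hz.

Step 1 — Resonance condition Im(Z)=0 gives ω₀ = 1/√(LC).
Step 2 — ω₀ = 1/√(0.0742·1.85e-06) = 2699 rad/s.
Step 3 — f₀ = ω₀/(2π) = 429.6 Hz.

f₀ = 429.6 Hz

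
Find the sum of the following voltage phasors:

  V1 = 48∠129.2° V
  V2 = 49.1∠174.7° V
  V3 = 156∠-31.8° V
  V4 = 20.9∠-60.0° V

Step 1 — Convert each phasor to rectangular form:
  V1 = 48·(cos(129.2°) + j·sin(129.2°)) = -30.34 + j37.2 V
  V2 = 49.1·(cos(174.7°) + j·sin(174.7°)) = -48.89 + j4.535 V
  V3 = 156·(cos(-31.8°) + j·sin(-31.8°)) = 132.6 - j82.21 V
  V4 = 20.9·(cos(-60.0°) + j·sin(-60.0°)) = 10.45 - j18.1 V
Step 2 — Sum components: V_total = 63.81 - j58.57 V.
Step 3 — Convert to polar: |V_total| = 86.61 V, ∠V_total = -42.6°.

V_total = 86.61∠-42.6° V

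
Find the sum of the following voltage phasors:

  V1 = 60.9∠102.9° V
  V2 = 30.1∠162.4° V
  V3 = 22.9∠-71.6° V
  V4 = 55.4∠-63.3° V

Step 1 — Convert each phasor to rectangular form:
  V1 = 60.9·(cos(102.9°) + j·sin(102.9°)) = -13.6 + j59.36 V
  V2 = 30.1·(cos(162.4°) + j·sin(162.4°)) = -28.69 + j9.101 V
  V3 = 22.9·(cos(-71.6°) + j·sin(-71.6°)) = 7.228 - j21.73 V
  V4 = 55.4·(cos(-63.3°) + j·sin(-63.3°)) = 24.89 - j49.49 V
Step 2 — Sum components: V_total = -10.17 - j2.758 V.
Step 3 — Convert to polar: |V_total| = 10.53 V, ∠V_total = -164.8°.

V_total = 10.53∠-164.8° V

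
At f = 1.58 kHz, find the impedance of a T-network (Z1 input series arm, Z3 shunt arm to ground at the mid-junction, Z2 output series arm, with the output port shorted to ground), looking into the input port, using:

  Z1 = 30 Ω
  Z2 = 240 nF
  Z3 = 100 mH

Step 1 — Angular frequency: ω = 2π·f = 2π·1580 = 9927 rad/s.
Step 2 — Component impedances:
  Z1: Z = R = 30 Ω
  Z2: Z = 1/(jωC) = -j/(ω·C) = 0 - j419.7 Ω
  Z3: Z = jωL = j·9927·0.1 = 0 + j992.7 Ω
Step 3 — With the output port shorted to ground, the output series arm Z2 runs from the junction to ground; the shunt arm Z3 also runs from the junction to ground. They appear in parallel: Z3 || Z2 = 0 - j727.1 Ω.
Step 4 — Series with input arm Z1: Z_in = Z1 + (Z3 || Z2) = 30 - j727.1 Ω = 727.7∠-87.6° Ω.

Z = 30 - j727.1 Ω = 727.7∠-87.6° Ω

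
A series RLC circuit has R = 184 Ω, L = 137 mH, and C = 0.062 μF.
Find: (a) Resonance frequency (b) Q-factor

Step 1 — Resonance condition Im(Z)=0 gives ω₀ = 1/√(LC).
Step 2 — ω₀ = 1/√(0.137·6.2e-08) = 1.085e+04 rad/s.
Step 3 — f₀ = ω₀/(2π) = 1727 Hz.
Step 4 — Series Q: Q = ω₀L/R = 1.085e+04·0.137/184 = 8.079.

(a) f₀ = 1727 Hz  (b) Q = 8.079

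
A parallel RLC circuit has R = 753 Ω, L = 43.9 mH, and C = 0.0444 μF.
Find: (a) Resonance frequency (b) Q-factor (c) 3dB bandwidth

Step 1 — Resonance: ω₀ = 1/√(LC) = 1/√(0.0439·4.44e-08) = 2.265e+04 rad/s.
Step 2 — f₀ = ω₀/(2π) = 3605 Hz.
Step 3 — Parallel Q: Q = R/(ω₀L) = 753/(2.265e+04·0.0439) = 0.7573.
Step 4 — Bandwidth: Δω = ω₀/Q = 2.991e+04 rad/s; BW = Δω/(2π) = 4760 Hz.

(a) f₀ = 3605 Hz  (b) Q = 0.7573  (c) BW = 4760 Hz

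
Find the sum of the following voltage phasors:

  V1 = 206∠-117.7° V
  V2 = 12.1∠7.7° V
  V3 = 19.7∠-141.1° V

Step 1 — Convert each phasor to rectangular form:
  V1 = 206·(cos(-117.7°) + j·sin(-117.7°)) = -95.76 - j182.4 V
  V2 = 12.1·(cos(7.7°) + j·sin(7.7°)) = 11.99 + j1.621 V
  V3 = 19.7·(cos(-141.1°) + j·sin(-141.1°)) = -15.33 - j12.37 V
Step 2 — Sum components: V_total = -99.1 - j193.1 V.
Step 3 — Convert to polar: |V_total| = 217.1 V, ∠V_total = -117.2°.

V_total = 217.1∠-117.2° V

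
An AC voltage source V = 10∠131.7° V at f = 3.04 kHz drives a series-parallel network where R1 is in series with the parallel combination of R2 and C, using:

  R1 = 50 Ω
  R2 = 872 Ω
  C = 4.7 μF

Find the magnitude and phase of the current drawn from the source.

Step 1 — Angular frequency: ω = 2π·f = 2π·3040 = 1.91e+04 rad/s.
Step 2 — Component impedances:
  R1: Z = R = 50 Ω
  R2: Z = R = 872 Ω
  C: Z = 1/(jωC) = -j/(ω·C) = 0 - j11.14 Ω
Step 3 — Parallel branch: R2 || C = 1/(1/R2 + 1/C) = 0.1423 - j11.14 Ω.
Step 4 — Series with R1: Z_total = R1 + (R2 || C) = 50.14 - j11.14 Ω = 51.36∠-12.5° Ω.
Step 5 — Source phasor: V = 10∠131.7° V = -6.652 + j7.466 V.
Step 6 — Ohm's law: I = V / Z_total = (-6.652 + j7.466) / (50.14 - j11.14) = -0.1579 + j0.1138 A.
Step 7 — Convert to polar: |I| = 0.1947 A, ∠I = 144.2°.

I = 0.1947∠144.2° A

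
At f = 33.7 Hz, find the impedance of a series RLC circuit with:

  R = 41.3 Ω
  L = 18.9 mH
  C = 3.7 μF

Step 1 — Angular frequency: ω = 2π·f = 2π·33.7 = 211.7 rad/s.
Step 2 — Component impedances:
  R: Z = R = 41.3 Ω
  L: Z = jωL = j·211.7·0.0189 = 0 + j4.002 Ω
  C: Z = 1/(jωC) = -j/(ω·C) = 0 - j1276 Ω
Step 3 — Series combination: Z_total = R + L + C = 41.3 - j1272 Ω = 1273∠-88.1° Ω.

Z = 41.3 - j1272 Ω = 1273∠-88.1° Ω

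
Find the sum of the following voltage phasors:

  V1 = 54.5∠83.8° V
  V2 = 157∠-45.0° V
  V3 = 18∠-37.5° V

Step 1 — Convert each phasor to rectangular form:
  V1 = 54.5·(cos(83.8°) + j·sin(83.8°)) = 5.886 + j54.18 V
  V2 = 157·(cos(-45.0°) + j·sin(-45.0°)) = 111 - j111 V
  V3 = 18·(cos(-37.5°) + j·sin(-37.5°)) = 14.28 - j10.96 V
Step 2 — Sum components: V_total = 131.2 - j67.79 V.
Step 3 — Convert to polar: |V_total| = 147.7 V, ∠V_total = -27.3°.

V_total = 147.7∠-27.3° V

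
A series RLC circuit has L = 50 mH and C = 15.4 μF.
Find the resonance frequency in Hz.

Step 1 — Resonance condition Im(Z)=0 gives ω₀ = 1/√(LC).
Step 2 — ω₀ = 1/√(0.05·1.54e-05) = 1140 rad/s.
Step 3 — f₀ = ω₀/(2π) = 181.4 Hz.

f₀ = 181.4 Hz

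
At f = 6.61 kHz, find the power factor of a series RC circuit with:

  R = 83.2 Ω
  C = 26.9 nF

Step 1 — Angular frequency: ω = 2π·f = 2π·6610 = 4.153e+04 rad/s.
Step 2 — Component impedances:
  R: Z = R = 83.2 Ω
  C: Z = 1/(jωC) = -j/(ω·C) = 0 - j895.1 Ω
Step 3 — Series combination: Z_total = R + C = 83.2 - j895.1 Ω = 898.9∠-84.7° Ω.
Step 4 — Power factor: PF = cos(φ) = Re(Z)/|Z| = 83.2/898.95 = 0.09255.
Step 5 — Type: Im(Z) = -895.1 ⇒ leading (phase φ = -84.7°).

PF = 0.09255 (leading, φ = -84.7°)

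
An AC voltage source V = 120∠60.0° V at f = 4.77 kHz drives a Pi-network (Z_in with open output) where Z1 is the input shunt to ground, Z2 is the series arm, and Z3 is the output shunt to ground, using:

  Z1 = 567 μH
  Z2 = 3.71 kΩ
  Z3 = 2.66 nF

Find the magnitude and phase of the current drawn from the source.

Step 1 — Angular frequency: ω = 2π·f = 2π·4770 = 2.997e+04 rad/s.
Step 2 — Component impedances:
  Z1: Z = jωL = j·2.997e+04·0.000567 = 0 + j16.99 Ω
  Z2: Z = R = 3710 Ω
  Z3: Z = 1/(jωC) = -j/(ω·C) = 0 - j1.254e+04 Ω
Step 3 — With open output, the series arm Z2 and the output shunt Z3 appear in series to ground: Z2 + Z3 = 3710 - j1.254e+04 Ω.
Step 4 — Parallel with input shunt Z1: Z_in = Z1 || (Z2 + Z3) = 0.006277 + j17.01 Ω = 17.01∠90.0° Ω.
Step 5 — Source phasor: V = 120∠60.0° V = 60 + j103.9 V.
Step 6 — Ohm's law: I = V / Z_total = (60 + j103.9) / (0.006277 + j17.01) = 6.109 - j3.524 A.
Step 7 — Convert to polar: |I| = 7.053 A, ∠I = -30.0°.

I = 7.053∠-30.0° A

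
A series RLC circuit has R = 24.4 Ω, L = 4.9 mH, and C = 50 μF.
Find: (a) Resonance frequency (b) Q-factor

Step 1 — Resonance condition Im(Z)=0 gives ω₀ = 1/√(LC).
Step 2 — ω₀ = 1/√(0.0049·5e-05) = 2020 rad/s.
Step 3 — f₀ = ω₀/(2π) = 321.5 Hz.
Step 4 — Series Q: Q = ω₀L/R = 2020·0.0049/24.4 = 0.4057.

(a) f₀ = 321.5 Hz  (b) Q = 0.4057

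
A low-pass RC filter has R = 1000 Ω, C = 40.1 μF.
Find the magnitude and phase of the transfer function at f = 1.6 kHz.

Step 1 — Angular frequency: ω = 2π·1600 = 1.005e+04 rad/s.
Step 2 — Transfer function: H(jω) = 1/(1 + jωRC).
Step 3 — Denominator: 1 + jωRC = 1 + j·1.005e+04·1000·4.01e-05 = 1 + j403.1.
Step 4 — H = 6.153e-06 - j0.002481.
Step 5 — Magnitude: |H| = 0.002481 (-52.1 dB); phase: φ = -89.9°.

|H| = 0.002481 (-52.1 dB), φ = -89.9°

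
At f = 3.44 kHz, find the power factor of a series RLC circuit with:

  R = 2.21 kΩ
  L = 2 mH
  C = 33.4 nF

Step 1 — Angular frequency: ω = 2π·f = 2π·3440 = 2.161e+04 rad/s.
Step 2 — Component impedances:
  R: Z = R = 2210 Ω
  L: Z = jωL = j·2.161e+04·0.002 = 0 + j43.23 Ω
  C: Z = 1/(jωC) = -j/(ω·C) = 0 - j1385 Ω
Step 3 — Series combination: Z_total = R + L + C = 2210 - j1342 Ω = 2586∠-31.3° Ω.
Step 4 — Power factor: PF = cos(φ) = Re(Z)/|Z| = 2210/2585.5 = 0.8548.
Step 5 — Type: Im(Z) = -1342 ⇒ leading (phase φ = -31.3°).

PF = 0.8548 (leading, φ = -31.3°)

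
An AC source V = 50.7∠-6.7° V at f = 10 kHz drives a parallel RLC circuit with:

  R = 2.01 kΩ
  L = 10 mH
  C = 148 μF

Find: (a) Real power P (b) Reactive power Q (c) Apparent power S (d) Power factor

Step 1 — Angular frequency: ω = 2π·f = 2π·1e+04 = 6.283e+04 rad/s.
Step 2 — Component impedances:
  R: Z = R = 2010 Ω
  L: Z = jωL = j·6.283e+04·0.01 = 0 + j628.3 Ω
  C: Z = 1/(jωC) = -j/(ω·C) = 0 - j0.1075 Ω
Step 3 — Parallel combination: 1/Z_total = 1/R + 1/L + 1/C; Z_total = 5.755e-06 - j0.1076 Ω = 0.1076∠-90.0° Ω.
Step 4 — Source phasor: V = 50.7∠-6.7° V = 50.35 - j5.915 V.
Step 5 — Current: I = V / Z = 55.02 + j468.2 A = 471.4∠83.3° A.
Step 6 — Complex power: S = V·I* = 1.279 - j2.39e+04 VA.
Step 7 — Real power: P = Re(S) = 1.279 W.
Step 8 — Reactive power: Q = Im(S) = -2.39e+04 VAR.
Step 9 — Apparent power: |S| = 2.39e+04 VA.
Step 10 — Power factor: PF = P/|S| = 5.351e-05 (leading).

(a) P = 1.279 W  (b) Q = -2.39e+04 VAR  (c) S = 2.39e+04 VA  (d) PF = 5.351e-05 (leading)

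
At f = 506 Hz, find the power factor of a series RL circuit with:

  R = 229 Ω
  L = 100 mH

Step 1 — Angular frequency: ω = 2π·f = 2π·506 = 3179 rad/s.
Step 2 — Component impedances:
  R: Z = R = 229 Ω
  L: Z = jωL = j·3179·0.1 = 0 + j317.9 Ω
Step 3 — Series combination: Z_total = R + L = 229 + j317.9 Ω = 391.8∠54.2° Ω.
Step 4 — Power factor: PF = cos(φ) = Re(Z)/|Z| = 229/391.8 = 0.5845.
Step 5 — Type: Im(Z) = 317.9 ⇒ lagging (phase φ = 54.2°).

PF = 0.5845 (lagging, φ = 54.2°)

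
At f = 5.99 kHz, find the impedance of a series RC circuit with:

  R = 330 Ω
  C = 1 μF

Step 1 — Angular frequency: ω = 2π·f = 2π·5990 = 3.764e+04 rad/s.
Step 2 — Component impedances:
  R: Z = R = 330 Ω
  C: Z = 1/(jωC) = -j/(ω·C) = 0 - j26.57 Ω
Step 3 — Series combination: Z_total = R + C = 330 - j26.57 Ω = 331.1∠-4.6° Ω.

Z = 330 - j26.57 Ω = 331.1∠-4.6° Ω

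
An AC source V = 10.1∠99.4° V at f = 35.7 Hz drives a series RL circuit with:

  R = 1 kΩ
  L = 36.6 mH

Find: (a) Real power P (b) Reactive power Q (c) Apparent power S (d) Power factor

Step 1 — Angular frequency: ω = 2π·f = 2π·35.7 = 224.3 rad/s.
Step 2 — Component impedances:
  R: Z = R = 1000 Ω
  L: Z = jωL = j·224.3·0.0366 = 0 + j8.21 Ω
Step 3 — Series combination: Z_total = R + L = 1000 + j8.21 Ω = 1000∠0.5° Ω.
Step 4 — Source phasor: V = 10.1∠99.4° V = -1.65 + j9.964 V.
Step 5 — Current: I = V / Z = -0.001568 + j0.009977 A = 0.0101∠98.9° A.
Step 6 — Complex power: S = V·I* = 0.102 + j0.0008374 VA.
Step 7 — Real power: P = Re(S) = 0.102 W.
Step 8 — Reactive power: Q = Im(S) = 0.0008374 VAR.
Step 9 — Apparent power: |S| = 0.102 VA.
Step 10 — Power factor: PF = P/|S| = 1 (lagging).

(a) P = 0.102 W  (b) Q = 0.0008374 VAR  (c) S = 0.102 VA  (d) PF = 1 (lagging)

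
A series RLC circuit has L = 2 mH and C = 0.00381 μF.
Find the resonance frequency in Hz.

Step 1 — Resonance condition Im(Z)=0 gives ω₀ = 1/√(LC).
Step 2 — ω₀ = 1/√(0.002·3.81e-09) = 3.623e+05 rad/s.
Step 3 — f₀ = ω₀/(2π) = 5.766e+04 Hz.

f₀ = 5.766e+04 Hz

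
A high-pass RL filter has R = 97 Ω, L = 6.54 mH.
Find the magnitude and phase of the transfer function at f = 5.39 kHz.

Step 1 — Angular frequency: ω = 2π·5390 = 3.387e+04 rad/s.
Step 2 — Transfer function: H(jω) = jωL/(R + jωL).
Step 3 — Numerator jωL = j·221.5; denominator R + jωL = 97 + j221.5.
Step 4 — H = 0.8391 + j0.3675.
Step 5 — Magnitude: |H| = 0.916 (-0.8 dB); phase: φ = 23.7°.

|H| = 0.916 (-0.8 dB), φ = 23.7°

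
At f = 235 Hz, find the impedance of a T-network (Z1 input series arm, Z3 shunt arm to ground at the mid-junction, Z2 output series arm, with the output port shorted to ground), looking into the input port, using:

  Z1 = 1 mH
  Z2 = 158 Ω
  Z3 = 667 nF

Step 1 — Angular frequency: ω = 2π·f = 2π·235 = 1477 rad/s.
Step 2 — Component impedances:
  Z1: Z = jωL = j·1477·0.001 = 0 + j1.477 Ω
  Z2: Z = R = 158 Ω
  Z3: Z = 1/(jωC) = -j/(ω·C) = 0 - j1015 Ω
Step 3 — With the output port shorted to ground, the output series arm Z2 runs from the junction to ground; the shunt arm Z3 also runs from the junction to ground. They appear in parallel: Z3 || Z2 = 154.3 - j24 Ω.
Step 4 — Series with input arm Z1: Z_in = Z1 + (Z3 || Z2) = 154.3 - j22.53 Ω = 155.9∠-8.3° Ω.

Z = 154.3 - j22.53 Ω = 155.9∠-8.3° Ω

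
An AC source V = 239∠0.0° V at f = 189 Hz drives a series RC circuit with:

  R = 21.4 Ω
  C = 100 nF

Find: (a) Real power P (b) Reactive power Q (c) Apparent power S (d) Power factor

Step 1 — Angular frequency: ω = 2π·f = 2π·189 = 1188 rad/s.
Step 2 — Component impedances:
  R: Z = R = 21.4 Ω
  C: Z = 1/(jωC) = -j/(ω·C) = 0 - j8421 Ω
Step 3 — Series combination: Z_total = R + C = 21.4 - j8421 Ω = 8421∠-89.9° Ω.
Step 4 — Source phasor: V = 239∠0.0° V = 239 V.
Step 5 — Current: I = V / Z = 7.213e-05 + j0.02838 A = 0.02838∠89.9° A.
Step 6 — Complex power: S = V·I* = 0.01724 - j6.783 VA.
Step 7 — Real power: P = Re(S) = 0.01724 W.
Step 8 — Reactive power: Q = Im(S) = -6.783 VAR.
Step 9 — Apparent power: |S| = 6.783 VA.
Step 10 — Power factor: PF = P/|S| = 0.002541 (leading).

(a) P = 0.01724 W  (b) Q = -6.783 VAR  (c) S = 6.783 VA  (d) PF = 0.002541 (leading)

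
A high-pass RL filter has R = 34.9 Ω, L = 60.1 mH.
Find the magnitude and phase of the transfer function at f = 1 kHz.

Step 1 — Angular frequency: ω = 2π·1000 = 6283 rad/s.
Step 2 — Transfer function: H(jω) = jωL/(R + jωL).
Step 3 — Numerator jωL = j·377.6; denominator R + jωL = 34.9 + j377.6.
Step 4 — H = 0.9915 + j0.09164.
Step 5 — Magnitude: |H| = 0.9958 (-0.0 dB); phase: φ = 5.3°.

|H| = 0.9958 (-0.0 dB), φ = 5.3°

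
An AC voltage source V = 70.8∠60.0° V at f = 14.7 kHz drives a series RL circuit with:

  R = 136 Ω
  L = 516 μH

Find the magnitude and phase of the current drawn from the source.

Step 1 — Angular frequency: ω = 2π·f = 2π·1.47e+04 = 9.236e+04 rad/s.
Step 2 — Component impedances:
  R: Z = R = 136 Ω
  L: Z = jωL = j·9.236e+04·0.000516 = 0 + j47.66 Ω
Step 3 — Series combination: Z_total = R + L = 136 + j47.66 Ω = 144.1∠19.3° Ω.
Step 4 — Source phasor: V = 70.8∠60.0° V = 35.4 + j61.31 V.
Step 5 — Ohm's law: I = V / Z_total = (35.4 + j61.31) / (136 + j47.66) = 0.3725 + j0.3203 A.
Step 6 — Convert to polar: |I| = 0.4913 A, ∠I = 40.7°.

I = 0.4913∠40.7° A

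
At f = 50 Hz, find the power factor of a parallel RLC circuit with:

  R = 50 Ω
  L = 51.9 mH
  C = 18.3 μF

Step 1 — Angular frequency: ω = 2π·f = 2π·50 = 314.2 rad/s.
Step 2 — Component impedances:
  R: Z = R = 50 Ω
  L: Z = jωL = j·314.2·0.0519 = 0 + j16.3 Ω
  C: Z = 1/(jωC) = -j/(ω·C) = 0 - j173.9 Ω
Step 3 — Parallel combination: 1/Z_total = 1/R + 1/L + 1/C; Z_total = 5.732 + j15.93 Ω = 16.93∠70.2° Ω.
Step 4 — Power factor: PF = cos(φ) = Re(Z)/|Z| = 5.732/16.93 = 0.3386.
Step 5 — Type: Im(Z) = 15.93 ⇒ lagging (phase φ = 70.2°).

PF = 0.3386 (lagging, φ = 70.2°)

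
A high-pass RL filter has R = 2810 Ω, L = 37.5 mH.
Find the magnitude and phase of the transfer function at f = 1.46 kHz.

Step 1 — Angular frequency: ω = 2π·1460 = 9173 rad/s.
Step 2 — Transfer function: H(jω) = jωL/(R + jωL).
Step 3 — Numerator jωL = j·344; denominator R + jωL = 2810 + j344.
Step 4 — H = 0.01477 + j0.1206.
Step 5 — Magnitude: |H| = 0.1215 (-18.3 dB); phase: φ = 83.0°.

|H| = 0.1215 (-18.3 dB), φ = 83.0°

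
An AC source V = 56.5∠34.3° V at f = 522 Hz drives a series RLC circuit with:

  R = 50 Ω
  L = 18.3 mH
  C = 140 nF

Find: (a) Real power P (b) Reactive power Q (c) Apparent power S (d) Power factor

Step 1 — Angular frequency: ω = 2π·f = 2π·522 = 3280 rad/s.
Step 2 — Component impedances:
  R: Z = R = 50 Ω
  L: Z = jωL = j·3280·0.0183 = 0 + j60.02 Ω
  C: Z = 1/(jωC) = -j/(ω·C) = 0 - j2178 Ω
Step 3 — Series combination: Z_total = R + L + C = 50 - j2118 Ω = 2118∠-88.6° Ω.
Step 4 — Source phasor: V = 56.5∠34.3° V = 46.67 + j31.84 V.
Step 5 — Current: I = V / Z = -0.01451 + j0.02238 A = 0.02667∠122.9° A.
Step 6 — Complex power: S = V·I* = 0.03557 - j1.507 VA.
Step 7 — Real power: P = Re(S) = 0.03557 W.
Step 8 — Reactive power: Q = Im(S) = -1.507 VAR.
Step 9 — Apparent power: |S| = 1.507 VA.
Step 10 — Power factor: PF = P/|S| = 0.0236 (leading).

(a) P = 0.03557 W  (b) Q = -1.507 VAR  (c) S = 1.507 VA  (d) PF = 0.0236 (leading)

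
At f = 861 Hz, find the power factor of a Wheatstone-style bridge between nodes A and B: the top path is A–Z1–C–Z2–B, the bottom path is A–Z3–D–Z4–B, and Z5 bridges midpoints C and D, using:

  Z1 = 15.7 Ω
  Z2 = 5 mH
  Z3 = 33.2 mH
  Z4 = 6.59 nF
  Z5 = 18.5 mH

Step 1 — Angular frequency: ω = 2π·f = 2π·861 = 5410 rad/s.
Step 2 — Component impedances:
  Z1: Z = R = 15.7 Ω
  Z2: Z = jωL = j·5410·0.005 = 0 + j27.05 Ω
  Z3: Z = jωL = j·5410·0.0332 = 0 + j179.6 Ω
  Z4: Z = 1/(jωC) = -j/(ω·C) = 0 - j2.805e+04 Ω
  Z5: Z = jωL = j·5410·0.0185 = 0 + j100.1 Ω
Step 3 — Bridge requires nodal analysis (the Z5 bridge couples midpoints C and D, so the two paths cannot be reduced to a simple series/parallel combination). Setting node B to ground and injecting 1 A at node A, the 3-node admittance system at A, C, D solves to V_A = Z_AB = 15.66 + j27.95 Ω = 32.04∠60.7° Ω.
Step 4 — Power factor: PF = cos(φ) = Re(Z)/|Z| = 15.66/32.04 = 0.4888.
Step 5 — Type: Im(Z) = 27.95 ⇒ lagging (phase φ = 60.7°).

PF = 0.4888 (lagging, φ = 60.7°)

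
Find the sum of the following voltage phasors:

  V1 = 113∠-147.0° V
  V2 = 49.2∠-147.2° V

Step 1 — Convert each phasor to rectangular form:
  V1 = 113·(cos(-147.0°) + j·sin(-147.0°)) = -94.77 - j61.54 V
  V2 = 49.2·(cos(-147.2°) + j·sin(-147.2°)) = -41.36 - j26.65 V
Step 2 — Sum components: V_total = -136.1 - j88.2 V.
Step 3 — Convert to polar: |V_total| = 162.2 V, ∠V_total = -147.1°.

V_total = 162.2∠-147.1° V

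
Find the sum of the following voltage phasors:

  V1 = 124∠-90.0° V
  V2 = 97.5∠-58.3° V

Step 1 — Convert each phasor to rectangular form:
  V1 = 124·(cos(-90.0°) + j·sin(-90.0°)) = 0 - j124 V
  V2 = 97.5·(cos(-58.3°) + j·sin(-58.3°)) = 51.23 - j82.95 V
Step 2 — Sum components: V_total = 51.23 - j207 V.
Step 3 — Convert to polar: |V_total| = 213.2 V, ∠V_total = -76.1°.

V_total = 213.2∠-76.1° V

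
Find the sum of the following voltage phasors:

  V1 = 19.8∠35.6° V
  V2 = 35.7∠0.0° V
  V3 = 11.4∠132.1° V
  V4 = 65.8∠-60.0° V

Step 1 — Convert each phasor to rectangular form:
  V1 = 19.8·(cos(35.6°) + j·sin(35.6°)) = 16.1 + j11.53 V
  V2 = 35.7·(cos(0.0°) + j·sin(0.0°)) = 35.7 V
  V3 = 11.4·(cos(132.1°) + j·sin(132.1°)) = -7.643 + j8.459 V
  V4 = 65.8·(cos(-60.0°) + j·sin(-60.0°)) = 32.9 - j56.98 V
Step 2 — Sum components: V_total = 77.06 - j37 V.
Step 3 — Convert to polar: |V_total| = 85.48 V, ∠V_total = -25.6°.

V_total = 85.48∠-25.6° V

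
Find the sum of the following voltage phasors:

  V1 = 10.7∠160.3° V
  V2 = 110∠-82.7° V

Step 1 — Convert each phasor to rectangular form:
  V1 = 10.7·(cos(160.3°) + j·sin(160.3°)) = -10.07 + j3.607 V
  V2 = 110·(cos(-82.7°) + j·sin(-82.7°)) = 13.98 - j109.1 V
Step 2 — Sum components: V_total = 3.903 - j105.5 V.
Step 3 — Convert to polar: |V_total| = 105.6 V, ∠V_total = -87.9°.

V_total = 105.6∠-87.9° V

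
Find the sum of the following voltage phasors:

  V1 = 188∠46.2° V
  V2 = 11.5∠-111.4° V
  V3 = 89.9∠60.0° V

Step 1 — Convert each phasor to rectangular form:
  V1 = 188·(cos(46.2°) + j·sin(46.2°)) = 130.1 + j135.7 V
  V2 = 11.5·(cos(-111.4°) + j·sin(-111.4°)) = -4.196 - j10.71 V
  V3 = 89.9·(cos(60.0°) + j·sin(60.0°)) = 44.95 + j77.86 V
Step 2 — Sum components: V_total = 170.9 + j202.8 V.
Step 3 — Convert to polar: |V_total| = 265.2 V, ∠V_total = 49.9°.

V_total = 265.2∠49.9° V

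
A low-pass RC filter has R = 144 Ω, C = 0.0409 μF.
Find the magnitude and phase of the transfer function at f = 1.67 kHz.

Step 1 — Angular frequency: ω = 2π·1670 = 1.049e+04 rad/s.
Step 2 — Transfer function: H(jω) = 1/(1 + jωRC).
Step 3 — Denominator: 1 + jωRC = 1 + j·1.049e+04·144·4.09e-08 = 1 + j0.0618.
Step 4 — H = 0.9962 - j0.06156.
Step 5 — Magnitude: |H| = 0.9981 (-0.0 dB); phase: φ = -3.5°.

|H| = 0.9981 (-0.0 dB), φ = -3.5°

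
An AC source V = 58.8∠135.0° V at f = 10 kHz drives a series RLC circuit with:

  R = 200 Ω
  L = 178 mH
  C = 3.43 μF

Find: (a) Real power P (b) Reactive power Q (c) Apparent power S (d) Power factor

Step 1 — Angular frequency: ω = 2π·f = 2π·1e+04 = 6.283e+04 rad/s.
Step 2 — Component impedances:
  R: Z = R = 200 Ω
  L: Z = jωL = j·6.283e+04·0.178 = 0 + j1.118e+04 Ω
  C: Z = 1/(jωC) = -j/(ω·C) = 0 - j4.64 Ω
Step 3 — Series combination: Z_total = R + L + C = 200 + j1.118e+04 Ω = 1.118e+04∠89.0° Ω.
Step 4 — Source phasor: V = 58.8∠135.0° V = -41.58 + j41.58 V.
Step 5 — Current: I = V / Z = 0.003651 + j0.003784 A = 0.005259∠46.0° A.
Step 6 — Complex power: S = V·I* = 0.005531 + j0.3092 VA.
Step 7 — Real power: P = Re(S) = 0.005531 W.
Step 8 — Reactive power: Q = Im(S) = 0.3092 VAR.
Step 9 — Apparent power: |S| = 0.3092 VA.
Step 10 — Power factor: PF = P/|S| = 0.01789 (lagging).

(a) P = 0.005531 W  (b) Q = 0.3092 VAR  (c) S = 0.3092 VA  (d) PF = 0.01789 (lagging)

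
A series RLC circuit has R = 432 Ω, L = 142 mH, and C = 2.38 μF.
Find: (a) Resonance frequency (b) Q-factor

Step 1 — Resonance condition Im(Z)=0 gives ω₀ = 1/√(LC).
Step 2 — ω₀ = 1/√(0.142·2.38e-06) = 1720 rad/s.
Step 3 — f₀ = ω₀/(2π) = 273.8 Hz.
Step 4 — Series Q: Q = ω₀L/R = 1720·0.142/432 = 0.5654.

(a) f₀ = 273.8 Hz  (b) Q = 0.5654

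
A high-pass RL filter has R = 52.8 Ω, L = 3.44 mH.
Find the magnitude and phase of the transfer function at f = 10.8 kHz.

Step 1 — Angular frequency: ω = 2π·1.08e+04 = 6.786e+04 rad/s.
Step 2 — Transfer function: H(jω) = jωL/(R + jωL).
Step 3 — Numerator jωL = j·233.4; denominator R + jωL = 52.8 + j233.4.
Step 4 — H = 0.9513 + j0.2152.
Step 5 — Magnitude: |H| = 0.9754 (-0.2 dB); phase: φ = 12.7°.

|H| = 0.9754 (-0.2 dB), φ = 12.7°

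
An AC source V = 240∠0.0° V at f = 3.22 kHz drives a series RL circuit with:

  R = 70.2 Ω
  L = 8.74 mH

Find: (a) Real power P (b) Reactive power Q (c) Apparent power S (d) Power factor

Step 1 — Angular frequency: ω = 2π·f = 2π·3220 = 2.023e+04 rad/s.
Step 2 — Component impedances:
  R: Z = R = 70.2 Ω
  L: Z = jωL = j·2.023e+04·0.00874 = 0 + j176.8 Ω
Step 3 — Series combination: Z_total = R + L = 70.2 + j176.8 Ω = 190.3∠68.3° Ω.
Step 4 — Source phasor: V = 240∠0.0° V = 240 V.
Step 5 — Current: I = V / Z = 0.4655 - j1.172 A = 1.261∠-68.3° A.
Step 6 — Complex power: S = V·I* = 111.7 + j281.4 VA.
Step 7 — Real power: P = Re(S) = 111.7 W.
Step 8 — Reactive power: Q = Im(S) = 281.4 VAR.
Step 9 — Apparent power: |S| = 302.8 VA.
Step 10 — Power factor: PF = P/|S| = 0.369 (lagging).

(a) P = 111.7 W  (b) Q = 281.4 VAR  (c) S = 302.8 VA  (d) PF = 0.369 (lagging)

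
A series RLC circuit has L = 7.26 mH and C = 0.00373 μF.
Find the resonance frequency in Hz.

Step 1 — Resonance condition Im(Z)=0 gives ω₀ = 1/√(LC).
Step 2 — ω₀ = 1/√(0.00726·3.73e-09) = 1.922e+05 rad/s.
Step 3 — f₀ = ω₀/(2π) = 3.058e+04 Hz.

f₀ = 3.058e+04 Hz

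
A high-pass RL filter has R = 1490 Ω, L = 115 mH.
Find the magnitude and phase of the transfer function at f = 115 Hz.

Step 1 — Angular frequency: ω = 2π·115 = 722.6 rad/s.
Step 2 — Transfer function: H(jω) = jωL/(R + jωL).
Step 3 — Numerator jωL = j·83.1; denominator R + jωL = 1490 + j83.1.
Step 4 — H = 0.0031 + j0.0556.
Step 5 — Magnitude: |H| = 0.05568 (-25.1 dB); phase: φ = 86.8°.

|H| = 0.05568 (-25.1 dB), φ = 86.8°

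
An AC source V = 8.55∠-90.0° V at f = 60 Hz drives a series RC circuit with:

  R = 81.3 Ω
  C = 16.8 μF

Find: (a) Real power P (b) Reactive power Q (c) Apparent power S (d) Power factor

Step 1 — Angular frequency: ω = 2π·f = 2π·60 = 377 rad/s.
Step 2 — Component impedances:
  R: Z = R = 81.3 Ω
  C: Z = 1/(jωC) = -j/(ω·C) = 0 - j157.9 Ω
Step 3 — Series combination: Z_total = R + C = 81.3 - j157.9 Ω = 177.6∠-62.8° Ω.
Step 4 — Source phasor: V = 8.55∠-90.0° V = 0 - j8.55 V.
Step 5 — Current: I = V / Z = 0.0428 - j0.02204 A = 0.04814∠-27.2° A.
Step 6 — Complex power: S = V·I* = 0.1884 - j0.366 VA.
Step 7 — Real power: P = Re(S) = 0.1884 W.
Step 8 — Reactive power: Q = Im(S) = -0.366 VAR.
Step 9 — Apparent power: |S| = 0.4116 VA.
Step 10 — Power factor: PF = P/|S| = 0.4578 (leading).

(a) P = 0.1884 W  (b) Q = -0.366 VAR  (c) S = 0.4116 VA  (d) PF = 0.4578 (leading)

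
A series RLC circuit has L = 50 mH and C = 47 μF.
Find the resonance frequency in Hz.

Step 1 — Resonance condition Im(Z)=0 gives ω₀ = 1/√(LC).
Step 2 — ω₀ = 1/√(0.05·4.7e-05) = 652.3 rad/s.
Step 3 — f₀ = ω₀/(2π) = 103.8 Hz.

f₀ = 103.8 Hz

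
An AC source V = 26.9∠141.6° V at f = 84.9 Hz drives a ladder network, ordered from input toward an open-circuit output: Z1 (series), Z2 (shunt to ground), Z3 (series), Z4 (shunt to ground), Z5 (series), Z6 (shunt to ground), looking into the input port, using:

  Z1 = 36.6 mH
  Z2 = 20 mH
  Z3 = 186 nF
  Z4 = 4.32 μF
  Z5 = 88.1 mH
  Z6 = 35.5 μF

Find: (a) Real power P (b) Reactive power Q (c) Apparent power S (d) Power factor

Step 1 — Angular frequency: ω = 2π·f = 2π·84.9 = 533.4 rad/s.
Step 2 — Component impedances:
  Z1: Z = jωL = j·533.4·0.0366 = 0 + j19.52 Ω
  Z2: Z = jωL = j·533.4·0.02 = 0 + j10.67 Ω
  Z3: Z = 1/(jωC) = -j/(ω·C) = 0 - j1.008e+04 Ω
  Z4: Z = 1/(jωC) = -j/(ω·C) = 0 - j433.9 Ω
  Z5: Z = jωL = j·533.4·0.0881 = 0 + j47 Ω
  Z6: Z = 1/(jωC) = -j/(ω·C) = 0 - j52.81 Ω
Step 3 — Ladder network (open output): work backward from the far end, alternating series and parallel combinations. Z_in = 0 + j30.2 Ω = 30.2∠90.0° Ω.
Step 4 — Source phasor: V = 26.9∠141.6° V = -21.08 + j16.71 V.
Step 5 — Current: I = V / Z = 0.5532 + j0.698 A = 0.8906∠51.6° A.
Step 6 — Complex power: S = V·I* = 0 + j23.96 VA.
Step 7 — Real power: P = Re(S) = 0 W.
Step 8 — Reactive power: Q = Im(S) = 23.96 VAR.
Step 9 — Apparent power: |S| = 23.96 VA.
Step 10 — Power factor: PF = P/|S| = 0 (lagging).

(a) P = 0 W  (b) Q = 23.96 VAR  (c) S = 23.96 VA  (d) PF = 0 (lagging)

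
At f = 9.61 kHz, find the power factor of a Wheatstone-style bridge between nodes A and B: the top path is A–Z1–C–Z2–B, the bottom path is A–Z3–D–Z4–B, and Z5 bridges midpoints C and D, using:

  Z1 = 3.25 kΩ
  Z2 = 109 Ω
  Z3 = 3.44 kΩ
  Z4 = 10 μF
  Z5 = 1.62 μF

Step 1 — Angular frequency: ω = 2π·f = 2π·9610 = 6.038e+04 rad/s.
Step 2 — Component impedances:
  Z1: Z = R = 3250 Ω
  Z2: Z = R = 109 Ω
  Z3: Z = R = 3440 Ω
  Z4: Z = 1/(jωC) = -j/(ω·C) = 0 - j1.656 Ω
  Z5: Z = 1/(jωC) = -j/(ω·C) = 0 - j10.22 Ω
Step 3 — Bridge requires nodal analysis (the Z5 bridge couples midpoints C and D, so the two paths cannot be reduced to a simple series/parallel combination). Setting node B to ground and injecting 1 A at node A, the 3-node admittance system at A, C, D solves to V_A = Z_AB = 1672 - j4.311 Ω = 1672∠-0.1° Ω.
Step 4 — Power factor: PF = cos(φ) = Re(Z)/|Z| = 1672/1672 = 1.
Step 5 — Type: Im(Z) = -4.311 ⇒ leading (phase φ = -0.1°).

PF = 1 (leading, φ = -0.1°)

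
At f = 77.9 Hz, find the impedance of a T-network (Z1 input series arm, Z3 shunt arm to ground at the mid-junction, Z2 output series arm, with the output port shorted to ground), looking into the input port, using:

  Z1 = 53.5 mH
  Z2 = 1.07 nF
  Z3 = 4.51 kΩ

Step 1 — Angular frequency: ω = 2π·f = 2π·77.9 = 489.5 rad/s.
Step 2 — Component impedances:
  Z1: Z = jωL = j·489.5·0.0535 = 0 + j26.19 Ω
  Z2: Z = 1/(jωC) = -j/(ω·C) = 0 - j1.909e+06 Ω
  Z3: Z = R = 4510 Ω
Step 3 — With the output port shorted to ground, the output series arm Z2 runs from the junction to ground; the shunt arm Z3 also runs from the junction to ground. They appear in parallel: Z3 || Z2 = 4510 - j10.65 Ω.
Step 4 — Series with input arm Z1: Z_in = Z1 + (Z3 || Z2) = 4510 + j15.53 Ω = 4510∠0.2° Ω.

Z = 4510 + j15.53 Ω = 4510∠0.2° Ω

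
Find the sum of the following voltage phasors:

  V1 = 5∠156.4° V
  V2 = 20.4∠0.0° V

Step 1 — Convert each phasor to rectangular form:
  V1 = 5·(cos(156.4°) + j·sin(156.4°)) = -4.582 + j2.002 V
  V2 = 20.4·(cos(0.0°) + j·sin(0.0°)) = 20.4 V
Step 2 — Sum components: V_total = 15.82 + j2.002 V.
Step 3 — Convert to polar: |V_total| = 15.94 V, ∠V_total = 7.2°.

V_total = 15.94∠7.2° V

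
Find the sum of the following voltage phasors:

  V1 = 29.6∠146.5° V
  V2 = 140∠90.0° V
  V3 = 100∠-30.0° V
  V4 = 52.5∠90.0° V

Step 1 — Convert each phasor to rectangular form:
  V1 = 29.6·(cos(146.5°) + j·sin(146.5°)) = -24.68 + j16.34 V
  V2 = 140·(cos(90.0°) + j·sin(90.0°)) = 0 + j140 V
  V3 = 100·(cos(-30.0°) + j·sin(-30.0°)) = 86.6 - j50 V
  V4 = 52.5·(cos(90.0°) + j·sin(90.0°)) = 0 + j52.5 V
Step 2 — Sum components: V_total = 61.92 + j158.8 V.
Step 3 — Convert to polar: |V_total| = 170.5 V, ∠V_total = 68.7°.

V_total = 170.5∠68.7° V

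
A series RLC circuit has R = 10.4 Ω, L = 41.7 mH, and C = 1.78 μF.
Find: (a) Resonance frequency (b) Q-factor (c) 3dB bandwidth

Step 1 — Resonance condition Im(Z)=0 gives ω₀ = 1/√(LC).
Step 2 — ω₀ = 1/√(0.0417·1.78e-06) = 3670 rad/s.
Step 3 — f₀ = ω₀/(2π) = 584.2 Hz.
Step 4 — Series Q: Q = ω₀L/R = 3670·0.0417/10.4 = 14.72.
Step 5 — 3dB bandwidth: Δω = ω₀/Q = 249.4 rad/s; BW = Δω/(2π) = 39.69 Hz.

(a) f₀ = 584.2 Hz  (b) Q = 14.72  (c) BW = 39.69 Hz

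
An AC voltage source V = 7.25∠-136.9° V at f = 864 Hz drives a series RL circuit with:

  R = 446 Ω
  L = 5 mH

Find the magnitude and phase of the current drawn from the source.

Step 1 — Angular frequency: ω = 2π·f = 2π·864 = 5429 rad/s.
Step 2 — Component impedances:
  R: Z = R = 446 Ω
  L: Z = jωL = j·5429·0.005 = 0 + j27.14 Ω
Step 3 — Series combination: Z_total = R + L = 446 + j27.14 Ω = 446.8∠3.5° Ω.
Step 4 — Source phasor: V = 7.25∠-136.9° V = -5.294 - j4.954 V.
Step 5 — Ohm's law: I = V / Z_total = (-5.294 - j4.954) / (446 + j27.14) = -0.0125 - j0.01035 A.
Step 6 — Convert to polar: |I| = 0.01623 A, ∠I = -140.4°.

I = 0.01623∠-140.4° A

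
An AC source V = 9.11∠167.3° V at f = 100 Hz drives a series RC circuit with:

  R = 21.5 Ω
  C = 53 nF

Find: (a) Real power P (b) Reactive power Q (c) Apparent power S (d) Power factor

Step 1 — Angular frequency: ω = 2π·f = 2π·100 = 628.3 rad/s.
Step 2 — Component impedances:
  R: Z = R = 21.5 Ω
  C: Z = 1/(jωC) = -j/(ω·C) = 0 - j3.003e+04 Ω
Step 3 — Series combination: Z_total = R + C = 21.5 - j3.003e+04 Ω = 3.003e+04∠-90.0° Ω.
Step 4 — Source phasor: V = 9.11∠167.3° V = -8.887 + j2.003 V.
Step 5 — Current: I = V / Z = -6.691e-05 - j0.0002959 A = 0.0003034∠-102.7° A.
Step 6 — Complex power: S = V·I* = 1.979e-06 - j0.002764 VA.
Step 7 — Real power: P = Re(S) = 1.979e-06 W.
Step 8 — Reactive power: Q = Im(S) = -0.002764 VAR.
Step 9 — Apparent power: |S| = 0.002764 VA.
Step 10 — Power factor: PF = P/|S| = 0.000716 (leading).

(a) P = 1.979e-06 W  (b) Q = -0.002764 VAR  (c) S = 0.002764 VA  (d) PF = 0.000716 (leading)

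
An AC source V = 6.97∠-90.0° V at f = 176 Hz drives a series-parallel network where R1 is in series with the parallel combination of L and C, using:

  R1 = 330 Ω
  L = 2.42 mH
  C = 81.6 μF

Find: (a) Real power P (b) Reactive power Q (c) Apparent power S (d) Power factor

Step 1 — Angular frequency: ω = 2π·f = 2π·176 = 1106 rad/s.
Step 2 — Component impedances:
  R1: Z = R = 330 Ω
  L: Z = jωL = j·1106·0.00242 = 0 + j2.676 Ω
  C: Z = 1/(jωC) = -j/(ω·C) = 0 - j11.08 Ω
Step 3 — Parallel branch: L || C = 1/(1/L + 1/C) = 0 + j3.528 Ω.
Step 4 — Series with R1: Z_total = R1 + (L || C) = 330 + j3.528 Ω = 330∠0.6° Ω.
Step 5 — Source phasor: V = 6.97∠-90.0° V = 0 - j6.97 V.
Step 6 — Current: I = V / Z = -0.0002258 - j0.02112 A = 0.02112∠-90.6° A.
Step 7 — Complex power: S = V·I* = 0.1472 + j0.001574 VA.
Step 8 — Real power: P = Re(S) = 0.1472 W.
Step 9 — Reactive power: Q = Im(S) = 0.001574 VAR.
Step 10 — Apparent power: |S| = 0.1472 VA.
Step 11 — Power factor: PF = P/|S| = 0.9999 (lagging).

(a) P = 0.1472 W  (b) Q = 0.001574 VAR  (c) S = 0.1472 VA  (d) PF = 0.9999 (lagging)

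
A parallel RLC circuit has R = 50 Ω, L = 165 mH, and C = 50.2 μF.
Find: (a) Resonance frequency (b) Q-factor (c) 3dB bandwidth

Step 1 — Resonance: ω₀ = 1/√(LC) = 1/√(0.165·5.02e-05) = 347.5 rad/s.
Step 2 — f₀ = ω₀/(2π) = 55.3 Hz.
Step 3 — Parallel Q: Q = R/(ω₀L) = 50/(347.5·0.165) = 0.8721.
Step 4 — Bandwidth: Δω = ω₀/Q = 398.4 rad/s; BW = Δω/(2π) = 63.41 Hz.

(a) f₀ = 55.3 Hz  (b) Q = 0.8721  (c) BW = 63.41 Hz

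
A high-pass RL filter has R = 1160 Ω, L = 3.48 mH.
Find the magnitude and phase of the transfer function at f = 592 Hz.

Step 1 — Angular frequency: ω = 2π·592 = 3720 rad/s.
Step 2 — Transfer function: H(jω) = jωL/(R + jωL).
Step 3 — Numerator jωL = j·12.94; denominator R + jωL = 1160 + j12.94.
Step 4 — H = 0.0001245 + j0.01116.
Step 5 — Magnitude: |H| = 0.01116 (-39.0 dB); phase: φ = 89.4°.

|H| = 0.01116 (-39.0 dB), φ = 89.4°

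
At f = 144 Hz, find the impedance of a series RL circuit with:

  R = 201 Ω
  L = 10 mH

Step 1 — Angular frequency: ω = 2π·f = 2π·144 = 904.8 rad/s.
Step 2 — Component impedances:
  R: Z = R = 201 Ω
  L: Z = jωL = j·904.8·0.01 = 0 + j9.048 Ω
Step 3 — Series combination: Z_total = R + L = 201 + j9.048 Ω = 201.2∠2.6° Ω.

Z = 201 + j9.048 Ω = 201.2∠2.6° Ω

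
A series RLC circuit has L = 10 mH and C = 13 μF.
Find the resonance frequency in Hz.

Step 1 — Resonance condition Im(Z)=0 gives ω₀ = 1/√(LC).
Step 2 — ω₀ = 1/√(0.01·1.3e-05) = 2774 rad/s.
Step 3 — f₀ = ω₀/(2π) = 441.4 Hz.

f₀ = 441.4 Hz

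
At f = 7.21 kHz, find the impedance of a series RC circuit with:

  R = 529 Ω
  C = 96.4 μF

Step 1 — Angular frequency: ω = 2π·f = 2π·7210 = 4.53e+04 rad/s.
Step 2 — Component impedances:
  R: Z = R = 529 Ω
  C: Z = 1/(jωC) = -j/(ω·C) = 0 - j0.229 Ω
Step 3 — Series combination: Z_total = R + C = 529 - j0.229 Ω = 529∠-0.0° Ω.

Z = 529 - j0.229 Ω = 529∠-0.0° Ω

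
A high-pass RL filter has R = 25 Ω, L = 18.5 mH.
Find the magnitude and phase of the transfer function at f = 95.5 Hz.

Step 1 — Angular frequency: ω = 2π·95.5 = 600 rad/s.
Step 2 — Transfer function: H(jω) = jωL/(R + jωL).
Step 3 — Numerator jωL = j·11.1; denominator R + jωL = 25 + j11.1.
Step 4 — H = 0.1647 + j0.3709.
Step 5 — Magnitude: |H| = 0.4058 (-7.8 dB); phase: φ = 66.1°.

|H| = 0.4058 (-7.8 dB), φ = 66.1°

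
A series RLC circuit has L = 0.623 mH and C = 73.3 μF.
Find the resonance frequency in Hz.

Step 1 — Resonance condition Im(Z)=0 gives ω₀ = 1/√(LC).
Step 2 — ω₀ = 1/√(0.000623·7.33e-05) = 4680 rad/s.
Step 3 — f₀ = ω₀/(2π) = 744.8 Hz.

f₀ = 744.8 Hz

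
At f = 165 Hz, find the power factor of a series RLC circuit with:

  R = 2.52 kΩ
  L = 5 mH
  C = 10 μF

Step 1 — Angular frequency: ω = 2π·f = 2π·165 = 1037 rad/s.
Step 2 — Component impedances:
  R: Z = R = 2520 Ω
  L: Z = jωL = j·1037·0.005 = 0 + j5.184 Ω
  C: Z = 1/(jωC) = -j/(ω·C) = 0 - j96.46 Ω
Step 3 — Series combination: Z_total = R + L + C = 2520 - j91.27 Ω = 2522∠-2.1° Ω.
Step 4 — Power factor: PF = cos(φ) = Re(Z)/|Z| = 2520/2521.7 = 0.9993.
Step 5 — Type: Im(Z) = -91.27 ⇒ leading (phase φ = -2.1°).

PF = 0.9993 (leading, φ = -2.1°)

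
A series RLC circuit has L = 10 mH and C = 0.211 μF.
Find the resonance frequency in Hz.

Step 1 — Resonance condition Im(Z)=0 gives ω₀ = 1/√(LC).
Step 2 — ω₀ = 1/√(0.01·2.11e-07) = 2.177e+04 rad/s.
Step 3 — f₀ = ω₀/(2π) = 3465 Hz.

f₀ = 3465 Hz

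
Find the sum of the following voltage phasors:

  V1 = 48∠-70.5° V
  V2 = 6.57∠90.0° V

Step 1 — Convert each phasor to rectangular form:
  V1 = 48·(cos(-70.5°) + j·sin(-70.5°)) = 16.02 - j45.25 V
  V2 = 6.57·(cos(90.0°) + j·sin(90.0°)) = 0 + j6.57 V
Step 2 — Sum components: V_total = 16.02 - j38.68 V.
Step 3 — Convert to polar: |V_total| = 41.86 V, ∠V_total = -67.5°.

V_total = 41.86∠-67.5° V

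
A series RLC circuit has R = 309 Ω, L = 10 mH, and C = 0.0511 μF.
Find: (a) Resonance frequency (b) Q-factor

Step 1 — Resonance condition Im(Z)=0 gives ω₀ = 1/√(LC).
Step 2 — ω₀ = 1/√(0.01·5.11e-08) = 4.424e+04 rad/s.
Step 3 — f₀ = ω₀/(2π) = 7041 Hz.
Step 4 — Series Q: Q = ω₀L/R = 4.424e+04·0.01/309 = 1.432.

(a) f₀ = 7041 Hz  (b) Q = 1.432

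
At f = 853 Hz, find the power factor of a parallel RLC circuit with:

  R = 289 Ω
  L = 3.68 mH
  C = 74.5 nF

Step 1 — Angular frequency: ω = 2π·f = 2π·853 = 5360 rad/s.
Step 2 — Component impedances:
  R: Z = R = 289 Ω
  L: Z = jωL = j·5360·0.00368 = 0 + j19.72 Ω
  C: Z = 1/(jωC) = -j/(ω·C) = 0 - j2504 Ω
Step 3 — Parallel combination: 1/Z_total = 1/R + 1/L + 1/C; Z_total = 1.361 + j19.79 Ω = 19.83∠86.1° Ω.
Step 4 — Power factor: PF = cos(φ) = Re(Z)/|Z| = 1.361/19.83 = 0.06863.
Step 5 — Type: Im(Z) = 19.79 ⇒ lagging (phase φ = 86.1°).

PF = 0.06863 (lagging, φ = 86.1°)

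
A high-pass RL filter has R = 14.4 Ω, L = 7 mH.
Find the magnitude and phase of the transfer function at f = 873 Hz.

Step 1 — Angular frequency: ω = 2π·873 = 5485 rad/s.
Step 2 — Transfer function: H(jω) = jωL/(R + jωL).
Step 3 — Numerator jωL = j·38.4; denominator R + jωL = 14.4 + j38.4.
Step 4 — H = 0.8767 + j0.3288.
Step 5 — Magnitude: |H| = 0.9363 (-0.6 dB); phase: φ = 20.6°.

|H| = 0.9363 (-0.6 dB), φ = 20.6°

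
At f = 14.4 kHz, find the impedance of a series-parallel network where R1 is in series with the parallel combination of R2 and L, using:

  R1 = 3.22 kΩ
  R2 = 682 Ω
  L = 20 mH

Step 1 — Angular frequency: ω = 2π·f = 2π·1.44e+04 = 9.048e+04 rad/s.
Step 2 — Component impedances:
  R1: Z = R = 3220 Ω
  R2: Z = R = 682 Ω
  L: Z = jωL = j·9.048e+04·0.02 = 0 + j1810 Ω
Step 3 — Parallel branch: R2 || L = 1/(1/R2 + 1/L) = 597.2 + j225.1 Ω.
Step 4 — Series with R1: Z_total = R1 + (R2 || L) = 3817 + j225.1 Ω = 3824∠3.4° Ω.

Z = 3817 + j225.1 Ω = 3824∠3.4° Ω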